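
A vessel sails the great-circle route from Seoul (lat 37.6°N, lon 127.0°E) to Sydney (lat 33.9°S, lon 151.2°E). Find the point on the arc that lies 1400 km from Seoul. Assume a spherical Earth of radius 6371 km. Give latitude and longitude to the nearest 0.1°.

From cos δ = sin φ₁ sin φ₂ + cos φ₁ cos φ₂ cos Δλ, the central angle is δ ≈ 1.308 rad (75.0°). The total great-circle distance is δ·R ≈ 1.308 × 6371 ≈ 8335 km, so the target fraction is f = 1400/8335 ≈ 0.168.
Interpolate at f ≈ 0.168 with slerp weights a = sin((1−f)δ)/sin δ ≈ 0.917, b = sin(fδ)/sin δ ≈ 0.226.
p = a·p₁ + b·p₂ ≈ (-0.602, 0.671, 0.434); φ = arcsin(p_z) ≈ 25.71°, λ = atan2(p_y, p_x) ≈ 131.89°.

≈ lat 25.7°N, lon 131.9°E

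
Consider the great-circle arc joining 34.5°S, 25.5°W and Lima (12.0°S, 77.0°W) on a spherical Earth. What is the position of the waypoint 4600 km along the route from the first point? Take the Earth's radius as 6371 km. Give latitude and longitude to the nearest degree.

≈ 18°S, 68°W

From cos δ = sin φ₁ sin φ₂ + cos φ₁ cos φ₂ cos Δλ, the central angle is δ ≈ 0.903 rad (51.7°). The total great-circle distance is δ·R ≈ 0.903 × 6371 ≈ 5750 km, so the target fraction is f = 4600/5750 ≈ 0.800.
Interpolate at f ≈ 0.800 with slerp weights a = sin((1−f)δ)/sin δ ≈ 0.229, b = sin(fδ)/sin δ ≈ 0.842.
p = a·p₁ + b·p₂ ≈ (0.355, -0.884, -0.305); φ = arcsin(p_z) ≈ -17.74°, λ = atan2(p_y, p_x) ≈ -68.09°.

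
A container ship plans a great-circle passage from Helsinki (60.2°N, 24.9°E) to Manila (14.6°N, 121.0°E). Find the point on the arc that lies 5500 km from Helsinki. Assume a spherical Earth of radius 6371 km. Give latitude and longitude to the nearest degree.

≈ (40°N, 101°E)

From cos δ = sin φ₁ sin φ₂ + cos φ₁ cos φ₂ cos Δλ, the central angle is δ ≈ 1.402 rad (80.3°). The total great-circle distance is δ·R ≈ 1.402 × 6371 ≈ 8934 km, so the target fraction is f = 5500/8934 ≈ 0.616.
Interpolate at f ≈ 0.616 with slerp weights a = sin((1−f)δ)/sin δ ≈ 0.521, b = sin(fδ)/sin δ ≈ 0.771.
p = a·p₁ + b·p₂ ≈ (-0.149, 0.748, 0.646); φ = arcsin(p_z) ≈ 40.25°, λ = atan2(p_y, p_x) ≈ 101.30°.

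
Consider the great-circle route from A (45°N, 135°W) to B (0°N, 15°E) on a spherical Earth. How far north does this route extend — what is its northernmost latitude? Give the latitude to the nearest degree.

The great circle lies in the plane with unit normal n̂ = (p₁ × p₂)/|p₁ × p₂|.
Here n̂_z ≈ +0.447; the vertex latitude is φ_max = arccos|n̂_z| ≈ 63.4°.
Check via Clairaut: cos φ_max = |cos φ₁| · sin C = cos(45.0°)·sin(39.2°) ≈ 0.447, again giving ≈ 63.4°.

≈ 63°N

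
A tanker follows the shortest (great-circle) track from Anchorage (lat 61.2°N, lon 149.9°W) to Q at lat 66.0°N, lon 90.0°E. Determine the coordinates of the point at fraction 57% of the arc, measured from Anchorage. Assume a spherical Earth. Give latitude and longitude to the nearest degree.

≈ lat 76°N, lon 145°E

Write both endpoints as unit vectors p₁, p₂ with components (cos φ cos λ, cos φ sin λ, sin φ).
The central angle between the endpoints is δ = arccos(p₁·p₂) ≈ 0.792 rad (45.4°).
Interpolate at f = 0.57 with slerp weights a = sin((1−f)δ)/sin δ ≈ 0.469, b = sin(fδ)/sin δ ≈ 0.613.
p = a·p₁ + b·p₂ ≈ (-0.196, 0.136, 0.971); φ = arcsin(p_z) ≈ 76.22°, λ = atan2(p_y, p_x) ≈ 145.20°.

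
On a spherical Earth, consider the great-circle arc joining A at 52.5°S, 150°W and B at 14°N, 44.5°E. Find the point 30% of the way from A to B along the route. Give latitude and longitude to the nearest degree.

≈ 75°S, 111°E

The haversine formula gives a central angle δ ≈ 2.440 rad (139.8°) between the endpoints.
Interpolate at f = 0.30 with slerp weights a = sin((1−f)δ)/sin δ ≈ 1.535, b = sin(fδ)/sin δ ≈ 1.035.
p = a·p₁ + b·p₂ ≈ (-0.093, 0.237, -0.967); φ = arcsin(p_z) ≈ -75.26°, λ = atan2(p_y, p_x) ≈ 111.32°.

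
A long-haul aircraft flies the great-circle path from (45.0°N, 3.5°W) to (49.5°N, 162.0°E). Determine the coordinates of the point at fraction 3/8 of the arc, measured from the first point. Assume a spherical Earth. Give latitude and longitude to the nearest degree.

Convert each endpoint to a unit vector on the sphere (x = cos φ cos λ, y = cos φ sin λ, z = sin φ).
The central angle between the endpoints is δ = arccos(p₁·p₂) ≈ 1.478 rad (84.7°).
Interpolate at f = 3/8 with slerp weights a = sin((1−f)δ)/sin δ ≈ 0.801, b = sin(fδ)/sin δ ≈ 0.528.
p = a·p₁ + b·p₂ ≈ (0.239, 0.071, 0.968); φ = arcsin(p_z) ≈ 75.55°, λ = atan2(p_y, p_x) ≈ 16.65°.

≈ (76°N, 17°E)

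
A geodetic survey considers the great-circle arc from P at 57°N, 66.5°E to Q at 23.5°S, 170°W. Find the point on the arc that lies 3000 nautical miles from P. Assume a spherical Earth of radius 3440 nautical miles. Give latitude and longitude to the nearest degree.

Convert each endpoint to a unit vector on the sphere (x = cos φ cos λ, y = cos φ sin λ, z = sin φ).
The central angle between the endpoints is δ = arccos(p₁·p₂) ≈ 2.227 rad (127.6°). The total great-circle distance is δ·R ≈ 2.227 × 3440 ≈ 7661 nmi, so the target fraction is f = 3000/7661 ≈ 0.392.
Interpolate at f ≈ 0.392 with slerp weights a = sin((1−f)δ)/sin δ ≈ 1.233, b = sin(fδ)/sin δ ≈ 0.966.
p = a·p₁ + b·p₂ ≈ (-0.605, 0.462, 0.649); φ = arcsin(p_z) ≈ 40.43°, λ = atan2(p_y, p_x) ≈ 142.64°.

≈ 40°N, 143°E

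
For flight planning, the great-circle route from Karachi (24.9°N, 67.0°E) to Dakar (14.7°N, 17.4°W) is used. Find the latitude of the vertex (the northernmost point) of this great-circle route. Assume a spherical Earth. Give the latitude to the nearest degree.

≈ 27°N

The great circle lies in the plane with unit normal n̂ = (p₁ × p₂)/|p₁ × p₂|.
Here n̂_z ≈ -0.890; the vertex latitude is φ_max = arccos|n̂_z| ≈ 27.2°.
Check via Clairaut: cos φ_max = |cos φ₁| · sin C = cos(24.9°)·sin(78.8°) ≈ 0.890, again giving ≈ 27.2°.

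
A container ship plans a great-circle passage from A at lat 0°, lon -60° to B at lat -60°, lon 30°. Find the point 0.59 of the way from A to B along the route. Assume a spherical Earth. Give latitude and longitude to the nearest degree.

Write both endpoints as unit vectors p₁, p₂ with components (cos φ cos λ, cos φ sin λ, sin φ).
The central angle between the endpoints is δ = arccos(p₁·p₂) ≈ 1.571 rad (90.0°).
Interpolate at f = 0.59 with slerp weights a = sin((1−f)δ)/sin δ ≈ 0.600, b = sin(fδ)/sin δ ≈ 0.800.
p = a·p₁ + b·p₂ ≈ (0.646, -0.320, -0.693); φ = arcsin(p_z) ≈ -43.83°, λ = atan2(p_y, p_x) ≈ -26.34°.

≈ lat -44°, lon -26°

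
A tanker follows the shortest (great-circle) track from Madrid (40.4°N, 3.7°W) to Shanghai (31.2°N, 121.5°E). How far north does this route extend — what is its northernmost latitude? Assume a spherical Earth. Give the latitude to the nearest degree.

≈ 58°N

The great circle lies in the plane with unit normal n̂ = (p₁ × p₂)/|p₁ × p₂|.
Here n̂_z ≈ +0.533; the vertex latitude is φ_max = arccos|n̂_z| ≈ 57.8°.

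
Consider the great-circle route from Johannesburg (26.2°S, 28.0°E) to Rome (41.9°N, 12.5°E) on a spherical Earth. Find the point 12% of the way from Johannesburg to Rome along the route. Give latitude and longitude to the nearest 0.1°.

Write both endpoints as unit vectors p₁, p₂ with components (cos φ cos λ, cos φ sin λ, sin φ).
The central angle between the endpoints is δ = arccos(p₁·p₂) ≈ 1.215 rad (69.6°).
Interpolate at f = 0.12 with slerp weights a = sin((1−f)δ)/sin δ ≈ 0.935, b = sin(fδ)/sin δ ≈ 0.155.
p = a·p₁ + b·p₂ ≈ (0.854, 0.419, -0.309); φ = arcsin(p_z) ≈ -18.03°, λ = atan2(p_y, p_x) ≈ 26.14°.

≈ (18.0°S, 26.1°E)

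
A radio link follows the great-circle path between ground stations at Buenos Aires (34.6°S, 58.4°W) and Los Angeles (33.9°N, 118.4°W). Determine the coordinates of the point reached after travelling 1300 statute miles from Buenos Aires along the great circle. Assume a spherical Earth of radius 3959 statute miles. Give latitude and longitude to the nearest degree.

≈ (21°S, 73°W)

From cos δ = sin φ₁ sin φ₂ + cos φ₁ cos φ₂ cos Δλ, the central angle is δ ≈ 1.546 rad (88.6°). The total great-circle distance is δ·R ≈ 1.546 × 3959 ≈ 6120 mi, so the target fraction is f = 1300/6120 ≈ 0.212.
Interpolate at f ≈ 0.212 with slerp weights a = sin((1−f)δ)/sin δ ≈ 0.939, b = sin(fδ)/sin δ ≈ 0.323.
p = a·p₁ + b·p₂ ≈ (0.277, -0.894, -0.353); φ = arcsin(p_z) ≈ -20.67°, λ = atan2(p_y, p_x) ≈ -72.75°.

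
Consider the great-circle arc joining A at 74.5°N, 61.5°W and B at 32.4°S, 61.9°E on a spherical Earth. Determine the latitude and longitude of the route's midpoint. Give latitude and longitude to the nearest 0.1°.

≈ 30.3°N, 44.2°E

The haversine formula gives a central angle δ ≈ 2.266 rad (129.8°) between the endpoints.
Interpolate at f = 1/2 with slerp weights a = sin((1−f)δ)/sin δ ≈ 1.179, b = sin(fδ)/sin δ ≈ 1.179.
p = a·p₁ + b·p₂ ≈ (0.619, 0.601, 0.505); φ = arcsin(p_z) ≈ 30.30°, λ = atan2(p_y, p_x) ≈ 44.16°.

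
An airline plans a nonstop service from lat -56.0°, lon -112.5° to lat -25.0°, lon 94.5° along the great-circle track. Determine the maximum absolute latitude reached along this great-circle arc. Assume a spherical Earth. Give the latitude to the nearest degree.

≈ -77°

The great circle lies in the plane with unit normal n̂ = (p₁ × p₂)/|p₁ × p₂|.
Here n̂_z ≈ -0.231; the vertex latitude is φ_max = arccos|n̂_z| ≈ 76.6°.
Check via Clairaut: cos φ_max = |cos φ₁| · sin C = cos(56.0°)·sin(155.6°) ≈ 0.231, again giving ≈ 76.6°.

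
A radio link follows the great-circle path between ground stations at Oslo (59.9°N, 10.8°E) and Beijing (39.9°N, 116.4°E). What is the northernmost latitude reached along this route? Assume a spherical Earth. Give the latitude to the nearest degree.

The great circle lies in the plane with unit normal n̂ = (p₁ × p₂)/|p₁ × p₂|.
Here n̂_z ≈ +0.415; the vertex latitude is φ_max = arccos|n̂_z| ≈ 65.5°.
Check via Clairaut: cos φ_max = |cos φ₁| · sin C = cos(59.9°)·sin(55.9°) ≈ 0.415, again giving ≈ 65.5°.

≈ 65°N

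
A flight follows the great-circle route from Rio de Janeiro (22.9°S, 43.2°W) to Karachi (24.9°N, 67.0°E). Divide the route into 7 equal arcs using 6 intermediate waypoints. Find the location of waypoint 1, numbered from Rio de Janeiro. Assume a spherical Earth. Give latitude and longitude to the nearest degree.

Convert each endpoint to a unit vector on the sphere (x = cos φ cos λ, y = cos φ sin λ, z = sin φ).
The central angle between the endpoints is δ = arccos(p₁·p₂) ≈ 2.040 rad (116.9°).
Interpolate at f = 1/7 with slerp weights a = sin((1−f)δ)/sin δ ≈ 1.104, b = sin(fδ)/sin δ ≈ 0.322.
p = a·p₁ + b·p₂ ≈ (0.855, -0.427, -0.294); φ = arcsin(p_z) ≈ -17.08°, λ = atan2(p_y, p_x) ≈ -26.53°.

≈ 17°S, 27°W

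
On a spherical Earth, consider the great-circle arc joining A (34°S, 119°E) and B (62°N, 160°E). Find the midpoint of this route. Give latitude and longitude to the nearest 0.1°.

Write both endpoints as unit vectors p₁, p₂ with components (cos φ cos λ, cos φ sin λ, sin φ).
The central angle between the endpoints is δ = arccos(p₁·p₂) ≈ 1.772 rad (101.5°).
Interpolate at f = 1/2 with slerp weights a = sin((1−f)δ)/sin δ ≈ 0.791, b = sin(fδ)/sin δ ≈ 0.791.
p = a·p₁ + b·p₂ ≈ (-0.667, 0.700, 0.256); φ = arcsin(p_z) ≈ 14.83°, λ = atan2(p_y, p_x) ≈ 133.59°.

≈ (14.8°N, 133.6°E)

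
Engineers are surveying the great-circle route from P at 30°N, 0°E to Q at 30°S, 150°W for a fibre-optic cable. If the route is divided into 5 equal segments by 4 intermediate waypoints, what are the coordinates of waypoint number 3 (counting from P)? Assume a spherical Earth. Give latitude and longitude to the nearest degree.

≈ 8°S, 88°W

The haversine formula gives a central angle δ ≈ 2.689 rad (154.1°) between the endpoints.
Interpolate at f = 3/5 with slerp weights a = sin((1−f)δ)/sin δ ≈ 2.014, b = sin(fδ)/sin δ ≈ 2.287.
p = a·p₁ + b·p₂ ≈ (0.029, -0.990, -0.136); φ = arcsin(p_z) ≈ -7.84°, λ = atan2(p_y, p_x) ≈ -88.31°.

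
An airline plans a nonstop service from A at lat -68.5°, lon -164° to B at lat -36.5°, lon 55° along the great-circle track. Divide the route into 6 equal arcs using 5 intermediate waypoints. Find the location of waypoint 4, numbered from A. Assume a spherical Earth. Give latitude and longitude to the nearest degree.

Convert each endpoint to a unit vector on the sphere (x = cos φ cos λ, y = cos φ sin λ, z = sin φ).
The central angle between the endpoints is δ = arccos(p₁·p₂) ≈ 1.240 rad (71.1°).
Interpolate at f = 4/6 with slerp weights a = sin((1−f)δ)/sin δ ≈ 0.425, b = sin(fδ)/sin δ ≈ 0.778.
p = a·p₁ + b·p₂ ≈ (0.209, 0.469, -0.858); φ = arcsin(p_z) ≈ -59.08°, λ = atan2(p_y, p_x) ≈ 65.99°.

≈ lat -59°, lon 66°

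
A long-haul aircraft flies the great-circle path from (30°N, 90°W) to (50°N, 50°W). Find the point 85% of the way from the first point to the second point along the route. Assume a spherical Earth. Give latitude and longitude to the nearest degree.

≈ (48°N, 58°W)

From cos δ = sin φ₁ sin φ₂ + cos φ₁ cos φ₂ cos Δλ, the central angle is δ ≈ 0.628 rad (36.0°).
Interpolate at f = 0.85 with slerp weights a = sin((1−f)δ)/sin δ ≈ 0.160, b = sin(fδ)/sin δ ≈ 0.866.
p = a·p₁ + b·p₂ ≈ (0.358, -0.565, 0.743); φ = arcsin(p_z) ≈ 48.02°, λ = atan2(p_y, p_x) ≈ -57.66°.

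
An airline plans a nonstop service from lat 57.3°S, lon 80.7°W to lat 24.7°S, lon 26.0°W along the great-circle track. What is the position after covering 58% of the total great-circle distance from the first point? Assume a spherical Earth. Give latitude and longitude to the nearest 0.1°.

≈ lat 41.3°S, lon 42.0°W

Write both endpoints as unit vectors p₁, p₂ with components (cos φ cos λ, cos φ sin λ, sin φ).
The central angle between the endpoints is δ = arccos(p₁·p₂) ≈ 0.882 rad (50.6°).
Interpolate at f = 0.58 with slerp weights a = sin((1−f)δ)/sin δ ≈ 0.469, b = sin(fδ)/sin δ ≈ 0.634.
p = a·p₁ + b·p₂ ≈ (0.559, -0.503, -0.660); φ = arcsin(p_z) ≈ -41.27°, λ = atan2(p_y, p_x) ≈ -41.97°.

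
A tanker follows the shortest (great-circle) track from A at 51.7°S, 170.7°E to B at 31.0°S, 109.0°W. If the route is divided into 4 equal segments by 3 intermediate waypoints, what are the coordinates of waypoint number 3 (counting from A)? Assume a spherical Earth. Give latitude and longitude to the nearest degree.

≈ 41°S, 123°W

Convert each endpoint to a unit vector on the sphere (x = cos φ cos λ, y = cos φ sin λ, z = sin φ).
The central angle between the endpoints is δ = arccos(p₁·p₂) ≈ 1.054 rad (60.4°).
Interpolate at f = 3/4 with slerp weights a = sin((1−f)δ)/sin δ ≈ 0.300, b = sin(fδ)/sin δ ≈ 0.818.
p = a·p₁ + b·p₂ ≈ (-0.411, -0.633, -0.656); φ = arcsin(p_z) ≈ -41.01°, λ = atan2(p_y, p_x) ≈ -123.04°.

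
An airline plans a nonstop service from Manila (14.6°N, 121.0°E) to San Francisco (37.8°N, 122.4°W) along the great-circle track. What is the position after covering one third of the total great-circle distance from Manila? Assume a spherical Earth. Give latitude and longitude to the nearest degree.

≈ (36°N, 150°E)

The haversine formula gives a central angle δ ≈ 1.760 rad (100.8°) between the endpoints.
Interpolate at f = 1/3 with slerp weights a = sin((1−f)δ)/sin δ ≈ 0.939, b = sin(fδ)/sin δ ≈ 0.564.
p = a·p₁ + b·p₂ ≈ (-0.706, 0.403, 0.582); φ = arcsin(p_z) ≈ 35.59°, λ = atan2(p_y, p_x) ≈ 150.32°.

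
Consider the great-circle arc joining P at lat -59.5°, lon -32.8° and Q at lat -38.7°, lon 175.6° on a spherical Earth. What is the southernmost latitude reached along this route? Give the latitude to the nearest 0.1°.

≈ -78.9°

The great circle lies in the plane with unit normal n̂ = (p₁ × p₂)/|p₁ × p₂|.
Here n̂_z ≈ -0.192; the vertex latitude is φ_max = arccos|n̂_z| ≈ 78.9°.
Check via Clairaut: cos φ_max = |cos φ₁| · sin C = cos(59.5°)·sin(157.8°) ≈ 0.192, again giving ≈ 78.9°.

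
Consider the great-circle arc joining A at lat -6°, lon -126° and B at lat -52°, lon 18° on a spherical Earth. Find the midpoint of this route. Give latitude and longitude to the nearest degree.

≈ lat -55°, lon -90°

Write both endpoints as unit vectors p₁, p₂ with components (cos φ cos λ, cos φ sin λ, sin φ).
The central angle between the endpoints is δ = arccos(p₁·p₂) ≈ 1.997 rad (114.4°).
Interpolate at f = 1/2 with slerp weights a = sin((1−f)δ)/sin δ ≈ 0.923, b = sin(fδ)/sin δ ≈ 0.923.
p = a·p₁ + b·p₂ ≈ (0.001, -0.567, -0.824); φ = arcsin(p_z) ≈ -55.46°, λ = atan2(p_y, p_x) ≈ -89.91°.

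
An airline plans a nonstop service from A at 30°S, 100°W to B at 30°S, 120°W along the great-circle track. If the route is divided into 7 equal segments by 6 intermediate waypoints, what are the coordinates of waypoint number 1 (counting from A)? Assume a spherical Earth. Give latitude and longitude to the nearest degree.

Write both endpoints as unit vectors p₁, p₂ with components (cos φ cos λ, cos φ sin λ, sin φ).
The central angle between the endpoints is δ = arccos(p₁·p₂) ≈ 0.302 rad (17.3°).
Interpolate at f = 1/7 with slerp weights a = sin((1−f)δ)/sin δ ≈ 0.861, b = sin(fδ)/sin δ ≈ 0.145.
p = a·p₁ + b·p₂ ≈ (-0.192, -0.843, -0.503); φ = arcsin(p_z) ≈ -30.19°, λ = atan2(p_y, p_x) ≈ -102.85°.

≈ 30°S, 103°W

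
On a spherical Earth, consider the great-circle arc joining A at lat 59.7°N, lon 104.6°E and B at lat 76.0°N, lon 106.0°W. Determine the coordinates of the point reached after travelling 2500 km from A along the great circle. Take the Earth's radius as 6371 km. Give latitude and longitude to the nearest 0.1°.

Write both endpoints as unit vectors p₁, p₂ with components (cos φ cos λ, cos φ sin λ, sin φ).
The central angle between the endpoints is δ = arccos(p₁·p₂) ≈ 0.749 rad (42.9°). The total great-circle distance is δ·R ≈ 0.749 × 6371 ≈ 4769 km, so the target fraction is f = 2500/4769 ≈ 0.524.
Interpolate at f ≈ 0.524 with slerp weights a = sin((1−f)δ)/sin δ ≈ 0.512, b = sin(fδ)/sin δ ≈ 0.562.
p = a·p₁ + b·p₂ ≈ (-0.103, 0.119, 0.988); φ = arcsin(p_z) ≈ 80.94°, λ = atan2(p_y, p_x) ≈ 130.67°.

≈ lat 80.9°N, lon 130.7°E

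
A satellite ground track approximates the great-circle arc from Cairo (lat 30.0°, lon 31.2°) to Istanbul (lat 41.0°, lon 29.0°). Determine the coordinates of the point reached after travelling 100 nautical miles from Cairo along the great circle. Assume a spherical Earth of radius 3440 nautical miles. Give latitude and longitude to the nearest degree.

≈ lat 32°, lon 31°

The haversine formula gives a central angle δ ≈ 0.194 rad (11.1°) between the endpoints. The total great-circle distance is δ·R ≈ 0.194 × 3440 ≈ 669 nmi, so the target fraction is f = 100/669 ≈ 0.149.
Interpolate at f ≈ 0.149 with slerp weights a = sin((1−f)δ)/sin δ ≈ 0.852, b = sin(fδ)/sin δ ≈ 0.150.
p = a·p₁ + b·p₂ ≈ (0.730, 0.437, 0.525); φ = arcsin(p_z) ≈ 31.65°, λ = atan2(p_y, p_x) ≈ 30.91°.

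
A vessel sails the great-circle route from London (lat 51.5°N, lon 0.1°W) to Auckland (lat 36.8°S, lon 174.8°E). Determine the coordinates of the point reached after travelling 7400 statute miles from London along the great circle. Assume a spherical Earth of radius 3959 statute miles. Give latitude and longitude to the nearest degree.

≈ lat 20°N, lon 164°E

Write both endpoints as unit vectors p₁, p₂ with components (cos φ cos λ, cos φ sin λ, sin φ).
The central angle between the endpoints is δ = arccos(p₁·p₂) ≈ 2.877 rad (164.9°). The total great-circle distance is δ·R ≈ 2.877 × 3959 ≈ 11391 mi, so the target fraction is f = 7400/11391 ≈ 0.650.
Interpolate at f ≈ 0.650 with slerp weights a = sin((1−f)δ)/sin δ ≈ 3.239, b = sin(fδ)/sin δ ≈ 3.660.
p = a·p₁ + b·p₂ ≈ (-0.902, 0.262, 0.342); φ = arcsin(p_z) ≈ 20.03°, λ = atan2(p_y, p_x) ≈ 163.80°.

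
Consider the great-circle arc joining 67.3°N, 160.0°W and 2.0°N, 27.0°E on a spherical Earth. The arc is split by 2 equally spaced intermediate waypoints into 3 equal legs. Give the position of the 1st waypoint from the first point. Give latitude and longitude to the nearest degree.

≈ 75°N, 38°E

Write both endpoints as unit vectors p₁, p₂ with components (cos φ cos λ, cos φ sin λ, sin φ).
The central angle between the endpoints is δ = arccos(p₁·p₂) ≈ 1.929 rad (110.5°).
Interpolate at f = 1/3 with slerp weights a = sin((1−f)δ)/sin δ ≈ 1.025, b = sin(fδ)/sin δ ≈ 0.640.
p = a·p₁ + b·p₂ ≈ (0.198, 0.155, 0.968); φ = arcsin(p_z) ≈ 75.40°, λ = atan2(p_y, p_x) ≈ 38.03°.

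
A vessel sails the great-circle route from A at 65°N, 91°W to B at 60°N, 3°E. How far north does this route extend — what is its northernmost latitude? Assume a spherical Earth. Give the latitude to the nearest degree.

The great circle lies in the plane with unit normal n̂ = (p₁ × p₂)/|p₁ × p₂|.
Here n̂_z ≈ +0.330; the vertex latitude is φ_max = arccos|n̂_z| ≈ 70.7°.

≈ 71°N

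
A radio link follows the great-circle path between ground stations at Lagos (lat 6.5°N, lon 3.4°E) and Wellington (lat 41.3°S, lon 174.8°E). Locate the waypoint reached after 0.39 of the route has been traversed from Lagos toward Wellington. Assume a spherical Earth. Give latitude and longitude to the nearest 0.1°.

≈ lat 48.4°S, lon 17.4°E

Convert each endpoint to a unit vector on the sphere (x = cos φ cos λ, y = cos φ sin λ, z = sin φ).
The central angle between the endpoints is δ = arccos(p₁·p₂) ≈ 2.520 rad (144.4°).
Interpolate at f = 0.39 with slerp weights a = sin((1−f)δ)/sin δ ≈ 1.715, b = sin(fδ)/sin δ ≈ 1.428.
p = a·p₁ + b·p₂ ≈ (0.633, 0.198, -0.748); φ = arcsin(p_z) ≈ -48.44°, λ = atan2(p_y, p_x) ≈ 17.40°.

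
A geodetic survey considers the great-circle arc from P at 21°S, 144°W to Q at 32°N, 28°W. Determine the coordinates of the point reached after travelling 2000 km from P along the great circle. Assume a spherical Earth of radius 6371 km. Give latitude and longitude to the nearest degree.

≈ 13°S, 127°W

Write both endpoints as unit vectors p₁, p₂ with components (cos φ cos λ, cos φ sin λ, sin φ).
The central angle between the endpoints is δ = arccos(p₁·p₂) ≈ 2.138 rad (122.5°). The total great-circle distance is δ·R ≈ 2.138 × 6371 ≈ 13619 km, so the target fraction is f = 2000/13619 ≈ 0.147.
Interpolate at f ≈ 0.147 with slerp weights a = sin((1−f)δ)/sin δ ≈ 1.148, b = sin(fδ)/sin δ ≈ 0.366.
p = a·p₁ + b·p₂ ≈ (-0.593, -0.776, -0.217); φ = arcsin(p_z) ≈ -12.55°, λ = atan2(p_y, p_x) ≈ -127.39°.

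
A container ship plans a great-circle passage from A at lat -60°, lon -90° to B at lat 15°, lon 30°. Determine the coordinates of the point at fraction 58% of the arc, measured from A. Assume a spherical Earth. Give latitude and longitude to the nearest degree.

Convert each endpoint to a unit vector on the sphere (x = cos φ cos λ, y = cos φ sin λ, z = sin φ).
The central angle between the endpoints is δ = arccos(p₁·p₂) ≈ 2.055 rad (117.8°).
Interpolate at f = 0.58 with slerp weights a = sin((1−f)δ)/sin δ ≈ 0.859, b = sin(fδ)/sin δ ≈ 1.050.
p = a·p₁ + b·p₂ ≈ (0.878, 0.078, -0.472); φ = arcsin(p_z) ≈ -28.16°, λ = atan2(p_y, p_x) ≈ 5.06°.

≈ lat -28°, lon 5°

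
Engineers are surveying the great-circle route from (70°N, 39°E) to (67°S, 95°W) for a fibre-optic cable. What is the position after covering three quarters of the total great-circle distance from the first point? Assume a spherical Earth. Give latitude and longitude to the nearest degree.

Write both endpoints as unit vectors p₁, p₂ with components (cos φ cos λ, cos φ sin λ, sin φ).
The central angle between the endpoints is δ = arccos(p₁·p₂) ≈ 2.850 rad (163.3°).
Interpolate at f = 3/4 with slerp weights a = sin((1−f)δ)/sin δ ≈ 2.275, b = sin(fδ)/sin δ ≈ 2.936.
p = a·p₁ + b·p₂ ≈ (0.505, -0.653, -0.565); φ = arcsin(p_z) ≈ -34.37°, λ = atan2(p_y, p_x) ≈ -52.30°.

≈ (34°S, 52°W)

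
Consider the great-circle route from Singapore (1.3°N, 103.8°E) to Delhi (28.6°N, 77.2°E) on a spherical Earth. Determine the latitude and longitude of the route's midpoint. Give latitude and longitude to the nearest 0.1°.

≈ (15.3°N, 91.4°E)

The haversine formula gives a central angle δ ≈ 0.651 rad (37.3°) between the endpoints.
Interpolate at f = 1/2 with slerp weights a = sin((1−f)δ)/sin δ ≈ 0.528, b = sin(fδ)/sin δ ≈ 0.528.
p = a·p₁ + b·p₂ ≈ (-0.023, 0.964, 0.265); φ = arcsin(p_z) ≈ 15.34°, λ = atan2(p_y, p_x) ≈ 91.38°.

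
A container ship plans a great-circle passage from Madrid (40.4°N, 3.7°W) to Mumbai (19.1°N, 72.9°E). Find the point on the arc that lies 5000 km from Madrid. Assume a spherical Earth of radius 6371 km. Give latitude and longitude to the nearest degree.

Write both endpoints as unit vectors p₁, p₂ with components (cos φ cos λ, cos φ sin λ, sin φ).
The central angle between the endpoints is δ = arccos(p₁·p₂) ≈ 1.182 rad (67.7°). The total great-circle distance is δ·R ≈ 1.182 × 6371 ≈ 7532 km, so the target fraction is f = 5000/7532 ≈ 0.664.
Interpolate at f ≈ 0.664 with slerp weights a = sin((1−f)δ)/sin δ ≈ 0.418, b = sin(fδ)/sin δ ≈ 0.764.
p = a·p₁ + b·p₂ ≈ (0.530, 0.669, 0.521); φ = arcsin(p_z) ≈ 31.39°, λ = atan2(p_y, p_x) ≈ 51.62°.

≈ 31°N, 52°E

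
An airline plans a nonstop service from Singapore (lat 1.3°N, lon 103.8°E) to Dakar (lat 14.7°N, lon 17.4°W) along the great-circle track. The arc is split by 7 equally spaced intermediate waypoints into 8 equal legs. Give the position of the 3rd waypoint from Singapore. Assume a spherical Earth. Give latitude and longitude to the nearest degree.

≈ lat 13°N, lon 60°E

Convert each endpoint to a unit vector on the sphere (x = cos φ cos λ, y = cos φ sin λ, z = sin φ).
The central angle between the endpoints is δ = arccos(p₁·p₂) ≈ 2.089 rad (119.7°).
Interpolate at f = 3/8 with slerp weights a = sin((1−f)δ)/sin δ ≈ 1.111, b = sin(fδ)/sin δ ≈ 0.812.
p = a·p₁ + b·p₂ ≈ (0.485, 0.843, 0.231); φ = arcsin(p_z) ≈ 13.37°, λ = atan2(p_y, p_x) ≈ 60.11°.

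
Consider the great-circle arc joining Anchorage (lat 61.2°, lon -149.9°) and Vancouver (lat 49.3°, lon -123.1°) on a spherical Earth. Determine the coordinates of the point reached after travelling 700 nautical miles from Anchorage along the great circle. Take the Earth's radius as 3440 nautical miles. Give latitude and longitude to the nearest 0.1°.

≈ lat 54.6°, lon -131.7°

Write both endpoints as unit vectors p₁, p₂ with components (cos φ cos λ, cos φ sin λ, sin φ).
The central angle between the endpoints is δ = arccos(p₁·p₂) ≈ 0.334 rad (19.1°). The total great-circle distance is δ·R ≈ 0.334 × 3440 ≈ 1149 nmi, so the target fraction is f = 700/1149 ≈ 0.609.
Interpolate at f ≈ 0.609 with slerp weights a = sin((1−f)δ)/sin δ ≈ 0.397, b = sin(fδ)/sin δ ≈ 0.617.
p = a·p₁ + b·p₂ ≈ (-0.385, -0.433, 0.815); φ = arcsin(p_z) ≈ 54.61°, λ = atan2(p_y, p_x) ≈ -131.66°.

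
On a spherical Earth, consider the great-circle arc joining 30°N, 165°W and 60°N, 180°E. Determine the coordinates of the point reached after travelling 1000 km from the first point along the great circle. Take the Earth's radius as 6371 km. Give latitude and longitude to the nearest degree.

≈ 39°N, 168°W

Write both endpoints as unit vectors p₁, p₂ with components (cos φ cos λ, cos φ sin λ, sin φ).
The central angle between the endpoints is δ = arccos(p₁·p₂) ≈ 0.552 rad (31.6°). The total great-circle distance is δ·R ≈ 0.552 × 6371 ≈ 3519 km, so the target fraction is f = 1000/3519 ≈ 0.284.
Interpolate at f ≈ 0.284 with slerp weights a = sin((1−f)δ)/sin δ ≈ 0.734, b = sin(fδ)/sin δ ≈ 0.298.
p = a·p₁ + b·p₂ ≈ (-0.763, -0.165, 0.625); φ = arcsin(p_z) ≈ 38.69°, λ = atan2(p_y, p_x) ≈ -167.83°.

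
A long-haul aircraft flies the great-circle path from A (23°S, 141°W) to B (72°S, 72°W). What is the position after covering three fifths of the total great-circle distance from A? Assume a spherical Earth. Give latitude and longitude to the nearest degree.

≈ (57°S, 120°W)

From cos δ = sin φ₁ sin φ₂ + cos φ₁ cos φ₂ cos Δλ, the central angle is δ ≈ 1.077 rad (61.7°).
Interpolate at f = 3/5 with slerp weights a = sin((1−f)δ)/sin δ ≈ 0.474, b = sin(fδ)/sin δ ≈ 0.684.
p = a·p₁ + b·p₂ ≈ (-0.274, -0.476, -0.836); φ = arcsin(p_z) ≈ -56.70°, λ = atan2(p_y, p_x) ≈ -119.94°.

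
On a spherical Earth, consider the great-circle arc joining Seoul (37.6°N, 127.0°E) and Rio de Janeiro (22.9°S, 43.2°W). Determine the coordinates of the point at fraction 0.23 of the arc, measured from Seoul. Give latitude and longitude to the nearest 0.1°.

≈ 62.9°N, 80.9°E

From cos δ = sin φ₁ sin φ₂ + cos φ₁ cos φ₂ cos Δλ, the central angle is δ ≈ 2.846 rad (163.1°).
Interpolate at f = 0.23 with slerp weights a = sin((1−f)δ)/sin δ ≈ 2.792, b = sin(fδ)/sin δ ≈ 2.090.
p = a·p₁ + b·p₂ ≈ (0.072, 0.449, 0.891); φ = arcsin(p_z) ≈ 62.95°, λ = atan2(p_y, p_x) ≈ 80.91°.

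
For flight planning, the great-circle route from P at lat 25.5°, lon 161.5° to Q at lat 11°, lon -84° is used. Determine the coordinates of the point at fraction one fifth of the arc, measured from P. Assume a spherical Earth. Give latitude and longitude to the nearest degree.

Convert each endpoint to a unit vector on the sphere (x = cos φ cos λ, y = cos φ sin λ, z = sin φ).
The central angle between the endpoints is δ = arccos(p₁·p₂) ≈ 1.860 rad (106.6°).
Interpolate at f = 1/5 with slerp weights a = sin((1−f)δ)/sin δ ≈ 1.040, b = sin(fδ)/sin δ ≈ 0.379.
p = a·p₁ + b·p₂ ≈ (-0.851, -0.072, 0.520); φ = arcsin(p_z) ≈ 31.33°, λ = atan2(p_y, p_x) ≈ -175.13°.

≈ lat 31°, lon -175°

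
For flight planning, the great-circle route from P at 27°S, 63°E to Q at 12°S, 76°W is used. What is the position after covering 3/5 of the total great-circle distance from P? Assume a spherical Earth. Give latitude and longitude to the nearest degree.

Write both endpoints as unit vectors p₁, p₂ with components (cos φ cos λ, cos φ sin λ, sin φ).
The central angle between the endpoints is δ = arccos(p₁·p₂) ≈ 2.169 rad (124.3°).
Interpolate at f = 3/5 with slerp weights a = sin((1−f)δ)/sin δ ≈ 0.923, b = sin(fδ)/sin δ ≈ 1.167.
p = a·p₁ + b·p₂ ≈ (0.650, -0.374, -0.662); φ = arcsin(p_z) ≈ -41.43°, λ = atan2(p_y, p_x) ≈ -29.95°.

≈ 41°S, 30°W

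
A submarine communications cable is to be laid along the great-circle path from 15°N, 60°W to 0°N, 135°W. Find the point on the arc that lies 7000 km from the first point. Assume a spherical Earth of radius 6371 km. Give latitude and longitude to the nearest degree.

≈ 3°N, 123°W

Write both endpoints as unit vectors p₁, p₂ with components (cos φ cos λ, cos φ sin λ, sin φ).
The central angle between the endpoints is δ = arccos(p₁·p₂) ≈ 1.318 rad (75.5°). The total great-circle distance is δ·R ≈ 1.318 × 6371 ≈ 8398 km, so the target fraction is f = 7000/8398 ≈ 0.834.
Interpolate at f ≈ 0.834 with slerp weights a = sin((1−f)δ)/sin δ ≈ 0.225, b = sin(fδ)/sin δ ≈ 0.920.
p = a·p₁ + b·p₂ ≈ (-0.542, -0.838, 0.058); φ = arcsin(p_z) ≈ 3.34°, λ = atan2(p_y, p_x) ≈ -122.87°.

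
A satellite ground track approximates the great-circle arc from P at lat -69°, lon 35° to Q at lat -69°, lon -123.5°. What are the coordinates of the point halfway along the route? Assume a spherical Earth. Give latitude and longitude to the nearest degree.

The haversine formula gives a central angle δ ≈ 0.720 rad (41.2°) between the endpoints.
Interpolate at f = 1/2 with slerp weights a = sin((1−f)δ)/sin δ ≈ 0.534, b = sin(fδ)/sin δ ≈ 0.534.
p = a·p₁ + b·p₂ ≈ (0.051, -0.050, -0.997); φ = arcsin(p_z) ≈ -85.90°, λ = atan2(p_y, p_x) ≈ -44.25°.

≈ lat -86°, lon -44°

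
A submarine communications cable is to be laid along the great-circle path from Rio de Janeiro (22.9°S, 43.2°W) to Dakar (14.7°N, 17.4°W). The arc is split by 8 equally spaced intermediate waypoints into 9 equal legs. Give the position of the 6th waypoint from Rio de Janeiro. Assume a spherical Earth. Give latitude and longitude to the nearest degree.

Write both endpoints as unit vectors p₁, p₂ with components (cos φ cos λ, cos φ sin λ, sin φ).
The central angle between the endpoints is δ = arccos(p₁·p₂) ≈ 0.791 rad (45.3°).
Interpolate at f = 6/9 with slerp weights a = sin((1−f)δ)/sin δ ≈ 0.366, b = sin(fδ)/sin δ ≈ 0.708.
p = a·p₁ + b·p₂ ≈ (0.899, -0.436, 0.037); φ = arcsin(p_z) ≈ 2.12°, λ = atan2(p_y, p_x) ≈ -25.86°.

≈ 2°N, 26°W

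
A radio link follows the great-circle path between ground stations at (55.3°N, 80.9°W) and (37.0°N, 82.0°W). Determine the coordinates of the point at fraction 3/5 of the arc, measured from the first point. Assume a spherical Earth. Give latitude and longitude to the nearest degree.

The haversine formula gives a central angle δ ≈ 0.320 rad (18.3°) between the endpoints.
Interpolate at f = 3/5 with slerp weights a = sin((1−f)δ)/sin δ ≈ 0.406, b = sin(fδ)/sin δ ≈ 0.607.
p = a·p₁ + b·p₂ ≈ (0.104, -0.708, 0.699); φ = arcsin(p_z) ≈ 44.32°, λ = atan2(p_y, p_x) ≈ -81.64°.

≈ (44°N, 82°W)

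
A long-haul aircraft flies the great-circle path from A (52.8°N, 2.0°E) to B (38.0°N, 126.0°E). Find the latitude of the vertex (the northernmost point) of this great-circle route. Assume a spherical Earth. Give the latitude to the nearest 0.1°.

≈ 66.1°N

The great circle lies in the plane with unit normal n̂ = (p₁ × p₂)/|p₁ × p₂|.
Here n̂_z ≈ +0.405; the vertex latitude is φ_max = arccos|n̂_z| ≈ 66.1°.
Check via Clairaut: cos φ_max = |cos φ₁| · sin C = cos(52.8°)·sin(42.1°) ≈ 0.405, again giving ≈ 66.1°.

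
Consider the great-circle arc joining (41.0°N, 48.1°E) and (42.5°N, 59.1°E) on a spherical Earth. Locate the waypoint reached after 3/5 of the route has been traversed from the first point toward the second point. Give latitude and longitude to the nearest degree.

Convert each endpoint to a unit vector on the sphere (x = cos φ cos λ, y = cos φ sin λ, z = sin φ).
The central angle between the endpoints is δ = arccos(p₁·p₂) ≈ 0.145 rad (8.3°).
Interpolate at f = 3/5 with slerp weights a = sin((1−f)δ)/sin δ ≈ 0.401, b = sin(fδ)/sin δ ≈ 0.601.
p = a·p₁ + b·p₂ ≈ (0.430, 0.606, 0.669); φ = arcsin(p_z) ≈ 42.03°, λ = atan2(p_y, p_x) ≈ 54.64°.

≈ (42°N, 55°E)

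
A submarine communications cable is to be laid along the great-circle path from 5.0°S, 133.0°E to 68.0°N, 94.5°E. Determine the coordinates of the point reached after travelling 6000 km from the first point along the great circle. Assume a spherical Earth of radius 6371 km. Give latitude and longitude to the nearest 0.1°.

≈ 47.0°N, 116.6°E

Convert each endpoint to a unit vector on the sphere (x = cos φ cos λ, y = cos φ sin λ, z = sin φ).
The central angle between the endpoints is δ = arccos(p₁·p₂) ≈ 1.358 rad (77.8°). The total great-circle distance is δ·R ≈ 1.358 × 6371 ≈ 8651 km, so the target fraction is f = 6000/8651 ≈ 0.694.
Interpolate at f ≈ 0.694 with slerp weights a = sin((1−f)δ)/sin δ ≈ 0.414, b = sin(fδ)/sin δ ≈ 0.827.
p = a·p₁ + b·p₂ ≈ (-0.305, 0.610, 0.731); φ = arcsin(p_z) ≈ 46.97°, λ = atan2(p_y, p_x) ≈ 116.58°.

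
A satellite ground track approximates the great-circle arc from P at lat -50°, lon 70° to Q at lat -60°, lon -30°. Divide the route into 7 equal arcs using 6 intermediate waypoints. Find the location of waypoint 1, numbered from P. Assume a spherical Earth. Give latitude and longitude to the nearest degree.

≈ lat -56°, lon 62°

From cos δ = sin φ₁ sin φ₂ + cos φ₁ cos φ₂ cos Δλ, the central angle is δ ≈ 0.918 rad (52.6°).
Interpolate at f = 1/7 with slerp weights a = sin((1−f)δ)/sin δ ≈ 0.891, b = sin(fδ)/sin δ ≈ 0.165.
p = a·p₁ + b·p₂ ≈ (0.267, 0.497, -0.825); φ = arcsin(p_z) ≈ -55.63°, λ = atan2(p_y, p_x) ≈ 61.75°.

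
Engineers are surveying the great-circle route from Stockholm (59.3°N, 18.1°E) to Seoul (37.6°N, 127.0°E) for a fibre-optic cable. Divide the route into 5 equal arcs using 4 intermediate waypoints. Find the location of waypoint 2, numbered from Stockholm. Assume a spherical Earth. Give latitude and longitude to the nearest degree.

Write both endpoints as unit vectors p₁, p₂ with components (cos φ cos λ, cos φ sin λ, sin φ).
The central angle between the endpoints is δ = arccos(p₁·p₂) ≈ 1.166 rad (66.8°).
Interpolate at f = 2/5 with slerp weights a = sin((1−f)δ)/sin δ ≈ 0.701, b = sin(fδ)/sin δ ≈ 0.489.
p = a·p₁ + b·p₂ ≈ (0.107, 0.421, 0.901); φ = arcsin(p_z) ≈ 64.28°, λ = atan2(p_y, p_x) ≈ 75.77°.

≈ 64°N, 76°E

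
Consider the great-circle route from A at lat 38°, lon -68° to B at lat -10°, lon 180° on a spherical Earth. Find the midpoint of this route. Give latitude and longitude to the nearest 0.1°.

Convert each endpoint to a unit vector on the sphere (x = cos φ cos λ, y = cos φ sin λ, z = sin φ).
The central angle between the endpoints is δ = arccos(p₁·p₂) ≈ 1.980 rad (113.4°).
Interpolate at f = 1/2 with slerp weights a = sin((1−f)δ)/sin δ ≈ 0.911, b = sin(fδ)/sin δ ≈ 0.911.
p = a·p₁ + b·p₂ ≈ (-0.628, -0.666, 0.403); φ = arcsin(p_z) ≈ 23.75°, λ = atan2(p_y, p_x) ≈ -133.35°.

≈ lat 23.7°, lon -133.3°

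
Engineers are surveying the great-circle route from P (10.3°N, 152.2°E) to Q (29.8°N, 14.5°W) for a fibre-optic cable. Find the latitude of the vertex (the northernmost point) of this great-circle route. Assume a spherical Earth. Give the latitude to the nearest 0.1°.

≈ 73.0°N

The great circle lies in the plane with unit normal n̂ = (p₁ × p₂)/|p₁ × p₂|.
Here n̂_z ≈ -0.293; the vertex latitude is φ_max = arccos|n̂_z| ≈ 73.0°.
Check via Clairaut: cos φ_max = |cos φ₁| · sin C = cos(10.3°)·sin(17.3°) ≈ 0.293, again giving ≈ 73.0°.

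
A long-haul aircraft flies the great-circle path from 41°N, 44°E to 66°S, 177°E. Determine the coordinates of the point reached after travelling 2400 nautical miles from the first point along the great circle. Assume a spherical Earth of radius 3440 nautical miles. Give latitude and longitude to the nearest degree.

≈ 5°N, 63°E

Convert each endpoint to a unit vector on the sphere (x = cos φ cos λ, y = cos φ sin λ, z = sin φ).
The central angle between the endpoints is δ = arccos(p₁·p₂) ≈ 2.513 rad (144.0°). The total great-circle distance is δ·R ≈ 2.513 × 3440 ≈ 8644 nmi, so the target fraction is f = 2400/8644 ≈ 0.278.
Interpolate at f ≈ 0.278 with slerp weights a = sin((1−f)δ)/sin δ ≈ 1.650, b = sin(fδ)/sin δ ≈ 1.092.
p = a·p₁ + b·p₂ ≈ (0.452, 0.888, 0.084); φ = arcsin(p_z) ≈ 4.85°, λ = atan2(p_y, p_x) ≈ 63.03°.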